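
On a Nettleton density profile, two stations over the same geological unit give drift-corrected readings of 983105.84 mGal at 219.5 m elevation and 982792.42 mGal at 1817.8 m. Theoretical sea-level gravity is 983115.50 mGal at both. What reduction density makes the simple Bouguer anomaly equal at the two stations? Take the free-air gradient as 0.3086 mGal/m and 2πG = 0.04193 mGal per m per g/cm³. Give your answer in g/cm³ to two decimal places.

Δg_obs = 982792.42 − 983105.84 = -313.42 mGal over Δh = 1817.8 − 219.5 = 1598.3 m
Equal Bouguer anomalies ⇒ Δg_obs + (0.3086 − 0.04193ρ)·Δh = 0
0.3086 − 0.04193ρ = −Δg_obs/Δh = 0.19610
ρ = (0.3086 − 0.19610) / 0.04193 = 2.68 g/cm³

2.68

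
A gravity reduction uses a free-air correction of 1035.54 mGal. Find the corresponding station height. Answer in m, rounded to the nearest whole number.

3356

h = 1035.54 / 0.3086 = 3355.61 m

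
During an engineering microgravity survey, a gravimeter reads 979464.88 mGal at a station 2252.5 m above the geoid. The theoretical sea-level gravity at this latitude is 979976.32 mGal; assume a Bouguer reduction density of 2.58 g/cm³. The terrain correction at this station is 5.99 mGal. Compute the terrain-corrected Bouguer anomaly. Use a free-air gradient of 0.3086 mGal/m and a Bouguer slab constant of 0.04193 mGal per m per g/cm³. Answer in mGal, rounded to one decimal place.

-54.0

Free-air correction = 0.3086 × 2252.5 = 695.12 mGal
Free-air anomaly = 979464.88 − 979976.32 + (695.12) = 183.68 mGal
Bouguer slab correction = 0.04193 × 2.58 × 2252.5 = 243.67 mGal
Simple Bouguer anomaly = 183.68 − (243.67) = -59.99 mGal
Complete Bouguer anomaly = -59.99 + 5.99 = -54.00 mGal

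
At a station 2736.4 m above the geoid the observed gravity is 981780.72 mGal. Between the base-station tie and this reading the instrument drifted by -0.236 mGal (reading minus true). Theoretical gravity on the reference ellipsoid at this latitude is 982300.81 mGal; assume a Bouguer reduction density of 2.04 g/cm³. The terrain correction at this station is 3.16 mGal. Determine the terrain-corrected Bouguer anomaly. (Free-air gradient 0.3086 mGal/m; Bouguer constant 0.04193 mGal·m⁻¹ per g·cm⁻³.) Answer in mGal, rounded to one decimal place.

93.7

Drift-corrected reading = 981780.72 − (-0.236) = 981780.956 mGal
Free-air correction = 0.3086 × 2736.4 = 844.45 mGal
Free-air anomaly = 981780.956 − 982300.81 + (844.45) = 324.596 mGal
Bouguer slab correction = 0.04193 × 2.04 × 2736.4 = 234.06 mGal
Simple Bouguer anomaly = 324.596 − (234.06) = 90.536 mGal
Complete Bouguer anomaly = 90.536 + 3.16 = 93.696 mGal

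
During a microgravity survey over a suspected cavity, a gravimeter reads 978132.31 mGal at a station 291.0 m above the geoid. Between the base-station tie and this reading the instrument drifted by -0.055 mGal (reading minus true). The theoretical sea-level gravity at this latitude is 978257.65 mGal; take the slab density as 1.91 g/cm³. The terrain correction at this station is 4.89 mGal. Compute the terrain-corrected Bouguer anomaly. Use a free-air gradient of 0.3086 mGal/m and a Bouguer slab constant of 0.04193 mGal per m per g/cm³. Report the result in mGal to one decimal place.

Drift-corrected reading = 978132.31 − (-0.055) = 978132.365 mGal
Free-air correction = 0.3086 × 291.0 = 89.80 mGal
Free-air anomaly = 978132.365 − 978257.65 + (89.80) = -35.485 mGal
Bouguer slab correction = 0.04193 × 1.91 × 291.0 = 23.31 mGal
Simple Bouguer anomaly = -35.485 − (23.31) = -58.795 mGal
Complete Bouguer anomaly = -58.795 + 4.89 = -53.905 mGal

-53.9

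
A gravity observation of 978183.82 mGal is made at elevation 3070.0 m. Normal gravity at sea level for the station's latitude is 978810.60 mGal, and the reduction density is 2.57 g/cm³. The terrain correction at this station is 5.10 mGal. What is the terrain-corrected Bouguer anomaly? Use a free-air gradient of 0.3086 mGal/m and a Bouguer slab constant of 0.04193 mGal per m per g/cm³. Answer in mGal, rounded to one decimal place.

Free-air correction = 0.3086 × 3070.0 = 947.40 mGal
Free-air anomaly = 978183.82 − 978810.60 + (947.40) = 320.62 mGal
Bouguer slab correction = 0.04193 × 2.57 × 3070.0 = 330.82 mGal
Simple Bouguer anomaly = 320.62 − (330.82) = -10.20 mGal
Complete Bouguer anomaly = -10.20 + 5.10 = -5.10 mGal

-5.1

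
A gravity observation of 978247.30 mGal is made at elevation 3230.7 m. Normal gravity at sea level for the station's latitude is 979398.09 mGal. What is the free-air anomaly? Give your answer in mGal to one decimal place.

Free-air correction = 0.3086 × 3230.7 = 996.99 mGal
Free-air anomaly = 978247.30 − 979398.09 + (996.99) = -153.80 mGal

-153.8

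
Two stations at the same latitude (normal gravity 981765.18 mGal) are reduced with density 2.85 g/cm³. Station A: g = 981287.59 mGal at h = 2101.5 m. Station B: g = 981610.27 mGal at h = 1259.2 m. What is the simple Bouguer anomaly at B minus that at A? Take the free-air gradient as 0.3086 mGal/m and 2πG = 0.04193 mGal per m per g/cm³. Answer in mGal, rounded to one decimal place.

163.4

Δg_SB(A) = 981287.59 − 981765.18 + 0.3086×2101.5 − 0.04193×2.85×2101.5 = -80.20 mGal
Δg_SB(B) = 981610.27 − 981765.18 + 0.3086×1259.2 − 0.04193×2.85×1259.2 = 83.20 mGal
Difference = 83.20 − (-80.20) = 163.40 mGal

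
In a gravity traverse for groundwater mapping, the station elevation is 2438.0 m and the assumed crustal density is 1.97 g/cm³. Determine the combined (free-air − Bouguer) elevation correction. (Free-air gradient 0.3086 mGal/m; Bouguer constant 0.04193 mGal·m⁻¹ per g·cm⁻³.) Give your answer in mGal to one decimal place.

551.0

Combined gradient = 0.3086 − 0.04193 × 1.97 = 0.2259979 mGal/m
Combined elevation correction = 0.2259979 × 2438.0 = 551.0 mGal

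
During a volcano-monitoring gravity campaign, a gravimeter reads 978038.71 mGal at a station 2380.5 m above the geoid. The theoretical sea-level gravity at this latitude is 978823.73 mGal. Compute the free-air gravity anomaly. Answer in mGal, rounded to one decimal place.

-50.4

Free-air correction = 0.3086 × 2380.5 = 734.62 mGal
Free-air anomaly = 978038.71 − 978823.73 + (734.62) = -50.40 mGal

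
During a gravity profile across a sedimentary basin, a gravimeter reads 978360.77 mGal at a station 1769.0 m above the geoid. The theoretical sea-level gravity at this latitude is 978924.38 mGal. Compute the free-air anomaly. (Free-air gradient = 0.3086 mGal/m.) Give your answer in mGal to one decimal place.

-17.7

Free-air correction = 0.3086 × 1769.0 = 545.91 mGal
Free-air anomaly = 978360.77 − 978924.38 + (545.91) = -17.70 mGal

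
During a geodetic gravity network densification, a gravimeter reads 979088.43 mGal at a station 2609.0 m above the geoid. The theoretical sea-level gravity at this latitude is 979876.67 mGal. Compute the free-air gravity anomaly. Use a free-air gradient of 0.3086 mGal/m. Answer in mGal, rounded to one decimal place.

16.9

Free-air correction = 0.3086 × 2609.0 = 805.14 mGal
Free-air anomaly = 979088.43 − 979876.67 + (805.14) = 16.90 mGal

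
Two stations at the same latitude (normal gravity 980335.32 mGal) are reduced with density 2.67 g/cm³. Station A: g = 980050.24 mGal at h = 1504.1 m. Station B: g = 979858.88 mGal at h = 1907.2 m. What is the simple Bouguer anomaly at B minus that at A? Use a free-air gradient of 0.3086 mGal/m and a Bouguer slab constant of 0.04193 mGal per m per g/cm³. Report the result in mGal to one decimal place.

-112.1

Δg_SB(A) = 980050.24 − 980335.32 + 0.3086×1504.1 − 0.04193×2.67×1504.1 = 10.70 mGal
Δg_SB(B) = 979858.88 − 980335.32 + 0.3086×1907.2 − 0.04193×2.67×1907.2 = -101.40 mGal
Difference = -101.40 − (10.70) = -112.10 mGal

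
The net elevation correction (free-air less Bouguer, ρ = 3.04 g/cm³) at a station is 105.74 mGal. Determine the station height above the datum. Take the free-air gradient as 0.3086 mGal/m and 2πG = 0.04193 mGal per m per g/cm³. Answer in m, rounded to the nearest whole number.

584

Combined gradient = 0.3086 − 0.04193 × 3.04 = 0.1811328 mGal/m
h = 105.74 / 0.1811328 = 583.77 m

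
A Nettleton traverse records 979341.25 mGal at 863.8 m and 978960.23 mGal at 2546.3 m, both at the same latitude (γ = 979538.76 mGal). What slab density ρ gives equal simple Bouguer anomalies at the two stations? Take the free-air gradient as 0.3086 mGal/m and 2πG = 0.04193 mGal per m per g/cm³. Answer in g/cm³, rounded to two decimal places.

Δg_obs = 978960.23 − 979341.25 = -381.02 mGal over Δh = 2546.3 − 863.8 = 1682.5 m
Equal Bouguer anomalies ⇒ Δg_obs + (0.3086 − 0.04193ρ)·Δh = 0
0.3086 − 0.04193ρ = −Δg_obs/Δh = 0.22646
ρ = (0.3086 − 0.22646) / 0.04193 = 1.96 g/cm³

1.96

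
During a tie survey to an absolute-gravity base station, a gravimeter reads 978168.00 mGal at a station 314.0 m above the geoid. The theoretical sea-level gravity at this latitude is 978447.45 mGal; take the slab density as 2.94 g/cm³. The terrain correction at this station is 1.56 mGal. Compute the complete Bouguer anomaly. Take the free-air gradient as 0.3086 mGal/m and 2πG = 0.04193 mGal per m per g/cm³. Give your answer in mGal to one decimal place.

-219.7

Free-air correction = 0.3086 × 314.0 = 96.90 mGal
Free-air anomaly = 978168.00 − 978447.45 + (96.90) = -182.55 mGal
Bouguer slab correction = 0.04193 × 2.94 × 314.0 = 38.71 mGal
Simple Bouguer anomaly = -182.55 − (38.71) = -221.26 mGal
Complete Bouguer anomaly = -221.26 + 1.56 = -219.70 mGal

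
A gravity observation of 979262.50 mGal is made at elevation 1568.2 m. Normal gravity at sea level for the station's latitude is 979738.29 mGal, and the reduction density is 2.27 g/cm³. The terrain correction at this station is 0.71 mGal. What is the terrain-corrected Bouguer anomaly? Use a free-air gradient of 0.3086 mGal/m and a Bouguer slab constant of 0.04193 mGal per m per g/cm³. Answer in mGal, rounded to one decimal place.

Free-air correction = 0.3086 × 1568.2 = 483.95 mGal
Free-air anomaly = 979262.50 − 979738.29 + (483.95) = 8.16 mGal
Bouguer slab correction = 0.04193 × 2.27 × 1568.2 = 149.26 mGal
Simple Bouguer anomaly = 8.16 − (149.26) = -141.10 mGal
Complete Bouguer anomaly = -141.10 + 0.71 = -140.39 mGal

-140.4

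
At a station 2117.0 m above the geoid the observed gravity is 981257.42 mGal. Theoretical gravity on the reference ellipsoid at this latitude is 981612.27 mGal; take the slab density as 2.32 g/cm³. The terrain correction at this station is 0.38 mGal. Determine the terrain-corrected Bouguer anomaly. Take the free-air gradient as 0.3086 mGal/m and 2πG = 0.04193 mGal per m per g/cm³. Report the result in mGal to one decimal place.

Free-air correction = 0.3086 × 2117.0 = 653.31 mGal
Free-air anomaly = 981257.42 − 981612.27 + (653.31) = 298.46 mGal
Bouguer slab correction = 0.04193 × 2.32 × 2117.0 = 205.94 mGal
Simple Bouguer anomaly = 298.46 − (205.94) = 92.52 mGal
Complete Bouguer anomaly = 92.52 + 0.38 = 92.90 mGal

92.9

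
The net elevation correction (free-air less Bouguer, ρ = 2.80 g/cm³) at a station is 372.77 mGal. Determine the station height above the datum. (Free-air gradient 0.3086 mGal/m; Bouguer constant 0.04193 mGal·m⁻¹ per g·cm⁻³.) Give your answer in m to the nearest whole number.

Combined gradient = 0.3086 − 0.04193 × 2.80 = 0.1911960 mGal/m
h = 372.77 / 0.1911960 = 1949.67 m

1950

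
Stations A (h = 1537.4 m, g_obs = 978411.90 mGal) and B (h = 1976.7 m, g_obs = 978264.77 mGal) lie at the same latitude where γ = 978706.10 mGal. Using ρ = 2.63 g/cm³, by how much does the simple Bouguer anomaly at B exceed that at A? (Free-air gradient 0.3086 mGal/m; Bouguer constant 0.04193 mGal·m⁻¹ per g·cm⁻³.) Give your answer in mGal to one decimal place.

Δg_SB(A) = 978411.90 − 978706.10 + 0.3086×1537.4 − 0.04193×2.63×1537.4 = 10.70 mGal
Δg_SB(B) = 978264.77 − 978706.10 + 0.3086×1976.7 − 0.04193×2.63×1976.7 = -49.30 mGal
Difference = -49.30 − (10.70) = -60.00 mGal

-60.0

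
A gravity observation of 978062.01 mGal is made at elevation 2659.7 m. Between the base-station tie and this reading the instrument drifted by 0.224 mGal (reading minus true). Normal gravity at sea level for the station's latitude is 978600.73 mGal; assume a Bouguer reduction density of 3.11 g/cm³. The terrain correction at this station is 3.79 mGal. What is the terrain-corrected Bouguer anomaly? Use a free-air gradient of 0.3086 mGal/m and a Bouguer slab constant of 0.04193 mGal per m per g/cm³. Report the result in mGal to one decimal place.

Drift-corrected reading = 978062.01 − (0.224) = 978061.786 mGal
Free-air correction = 0.3086 × 2659.7 = 820.78 mGal
Free-air anomaly = 978061.786 − 978600.73 + (820.78) = 281.836 mGal
Bouguer slab correction = 0.04193 × 3.11 × 2659.7 = 346.83 mGal
Simple Bouguer anomaly = 281.836 − (346.83) = -64.994 mGal
Complete Bouguer anomaly = -64.994 + 3.79 = -61.204 mGal

-61.2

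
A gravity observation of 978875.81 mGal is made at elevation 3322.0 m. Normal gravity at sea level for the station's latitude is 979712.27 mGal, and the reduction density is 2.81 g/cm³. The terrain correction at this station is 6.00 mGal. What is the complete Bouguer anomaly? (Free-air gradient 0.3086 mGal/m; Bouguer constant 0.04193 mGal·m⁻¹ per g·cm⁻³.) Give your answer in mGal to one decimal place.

Free-air correction = 0.3086 × 3322.0 = 1025.17 mGal
Free-air anomaly = 978875.81 − 979712.27 + (1025.17) = 188.71 mGal
Bouguer slab correction = 0.04193 × 2.81 × 3322.0 = 391.41 mGal
Simple Bouguer anomaly = 188.71 − (391.41) = -202.70 mGal
Complete Bouguer anomaly = -202.70 + 6.00 = -196.70 mGal

-196.7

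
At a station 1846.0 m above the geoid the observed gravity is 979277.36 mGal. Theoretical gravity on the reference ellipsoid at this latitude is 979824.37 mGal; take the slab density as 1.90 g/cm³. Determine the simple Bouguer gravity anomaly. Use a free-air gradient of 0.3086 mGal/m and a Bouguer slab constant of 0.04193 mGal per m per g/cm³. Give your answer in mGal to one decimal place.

-124.4

Free-air correction = 0.3086 × 1846.0 = 569.68 mGal
Free-air anomaly = 979277.36 − 979824.37 + (569.68) = 22.67 mGal
Bouguer slab correction = 0.04193 × 1.90 × 1846.0 = 147.07 mGal
Simple Bouguer anomaly = 22.67 − (147.07) = -124.40 mGal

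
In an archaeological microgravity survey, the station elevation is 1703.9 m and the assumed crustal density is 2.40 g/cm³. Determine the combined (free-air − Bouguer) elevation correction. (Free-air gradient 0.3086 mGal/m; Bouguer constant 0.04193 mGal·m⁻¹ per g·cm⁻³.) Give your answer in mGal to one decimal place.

354.4

Combined gradient = 0.3086 − 0.04193 × 2.40 = 0.2079680 mGal/m
Combined elevation correction = 0.2079680 × 1703.9 = 354.4 mGal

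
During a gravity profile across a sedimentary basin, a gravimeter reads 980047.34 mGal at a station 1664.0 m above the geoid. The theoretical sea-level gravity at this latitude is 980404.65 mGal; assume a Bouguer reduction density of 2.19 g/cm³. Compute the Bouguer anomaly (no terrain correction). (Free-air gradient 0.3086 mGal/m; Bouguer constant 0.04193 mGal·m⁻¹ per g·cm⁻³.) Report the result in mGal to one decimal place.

Free-air correction = 0.3086 × 1664.0 = 513.51 mGal
Free-air anomaly = 980047.34 − 980404.65 + (513.51) = 156.20 mGal
Bouguer slab correction = 0.04193 × 2.19 × 1664.0 = 152.80 mGal
Simple Bouguer anomaly = 156.20 − (152.80) = 3.40 mGal

3.4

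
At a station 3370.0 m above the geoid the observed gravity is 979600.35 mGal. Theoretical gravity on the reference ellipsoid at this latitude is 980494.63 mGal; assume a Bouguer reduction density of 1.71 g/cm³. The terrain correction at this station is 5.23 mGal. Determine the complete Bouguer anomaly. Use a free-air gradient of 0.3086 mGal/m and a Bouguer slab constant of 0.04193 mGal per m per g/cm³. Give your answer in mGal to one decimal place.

-90.7

Free-air correction = 0.3086 × 3370.0 = 1039.98 mGal
Free-air anomaly = 979600.35 − 980494.63 + (1039.98) = 145.70 mGal
Bouguer slab correction = 0.04193 × 1.71 × 3370.0 = 241.63 mGal
Simple Bouguer anomaly = 145.70 − (241.63) = -95.93 mGal
Complete Bouguer anomaly = -95.93 + 5.23 = -90.70 mGal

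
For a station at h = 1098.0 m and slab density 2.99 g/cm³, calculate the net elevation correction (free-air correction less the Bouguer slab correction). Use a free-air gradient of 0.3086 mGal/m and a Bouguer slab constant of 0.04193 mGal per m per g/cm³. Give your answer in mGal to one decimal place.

Combined gradient = 0.3086 − 0.04193 × 2.99 = 0.1832293 mGal/m
Combined elevation correction = 0.1832293 × 1098.0 = 201.2 mGal

201.2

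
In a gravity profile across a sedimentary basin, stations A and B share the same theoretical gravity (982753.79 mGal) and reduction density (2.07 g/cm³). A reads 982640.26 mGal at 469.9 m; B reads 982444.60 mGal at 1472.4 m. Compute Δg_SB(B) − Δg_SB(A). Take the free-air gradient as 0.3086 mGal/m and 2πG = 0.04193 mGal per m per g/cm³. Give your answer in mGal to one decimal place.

26.7

Δg_SB(A) = 982640.26 − 982753.79 + 0.3086×469.9 − 0.04193×2.07×469.9 = -9.30 mGal
Δg_SB(B) = 982444.60 − 982753.79 + 0.3086×1472.4 − 0.04193×2.07×1472.4 = 17.40 mGal
Difference = 17.40 − (-9.30) = 26.70 mGal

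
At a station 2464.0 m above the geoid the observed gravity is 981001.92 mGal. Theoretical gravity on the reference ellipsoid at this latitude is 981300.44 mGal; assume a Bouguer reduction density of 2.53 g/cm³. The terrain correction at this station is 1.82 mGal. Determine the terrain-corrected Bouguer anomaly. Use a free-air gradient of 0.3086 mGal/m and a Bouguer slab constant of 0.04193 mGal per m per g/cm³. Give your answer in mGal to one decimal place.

Free-air correction = 0.3086 × 2464.0 = 760.39 mGal
Free-air anomaly = 981001.92 − 981300.44 + (760.39) = 461.87 mGal
Bouguer slab correction = 0.04193 × 2.53 × 2464.0 = 261.39 mGal
Simple Bouguer anomaly = 461.87 − (261.39) = 200.48 mGal
Complete Bouguer anomaly = 200.48 + 1.82 = 202.30 mGal

202.3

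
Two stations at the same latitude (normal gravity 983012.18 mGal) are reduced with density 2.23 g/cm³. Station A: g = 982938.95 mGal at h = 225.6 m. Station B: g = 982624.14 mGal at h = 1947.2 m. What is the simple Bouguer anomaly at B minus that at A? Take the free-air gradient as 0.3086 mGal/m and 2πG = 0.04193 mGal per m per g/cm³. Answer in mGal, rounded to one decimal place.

Δg_SB(A) = 982938.95 − 983012.18 + 0.3086×225.6 − 0.04193×2.23×225.6 = -24.70 mGal
Δg_SB(B) = 982624.14 − 983012.18 + 0.3086×1947.2 − 0.04193×2.23×1947.2 = 30.80 mGal
Difference = 30.80 − (-24.70) = 55.50 mGal

55.5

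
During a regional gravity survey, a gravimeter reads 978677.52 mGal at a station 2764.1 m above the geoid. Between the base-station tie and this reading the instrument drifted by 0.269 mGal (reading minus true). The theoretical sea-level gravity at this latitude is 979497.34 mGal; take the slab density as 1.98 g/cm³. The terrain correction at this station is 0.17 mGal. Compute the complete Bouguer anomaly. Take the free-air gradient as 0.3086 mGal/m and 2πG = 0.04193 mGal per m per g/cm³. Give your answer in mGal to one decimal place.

Drift-corrected reading = 978677.52 − (0.269) = 978677.251 mGal
Free-air correction = 0.3086 × 2764.1 = 853.00 mGal
Free-air anomaly = 978677.251 − 979497.34 + (853.00) = 32.911 mGal
Bouguer slab correction = 0.04193 × 1.98 × 2764.1 = 229.48 mGal
Simple Bouguer anomaly = 32.911 − (229.48) = -196.569 mGal
Complete Bouguer anomaly = -196.569 + 0.17 = -196.399 mGal

-196.4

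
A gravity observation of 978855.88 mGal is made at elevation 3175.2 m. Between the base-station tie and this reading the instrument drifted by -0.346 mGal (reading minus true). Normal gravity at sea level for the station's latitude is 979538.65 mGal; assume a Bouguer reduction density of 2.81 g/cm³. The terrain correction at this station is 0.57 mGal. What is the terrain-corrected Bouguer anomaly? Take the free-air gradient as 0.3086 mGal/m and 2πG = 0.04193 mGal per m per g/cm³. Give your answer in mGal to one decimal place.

Drift-corrected reading = 978855.88 − (-0.346) = 978856.226 mGal
Free-air correction = 0.3086 × 3175.2 = 979.87 mGal
Free-air anomaly = 978856.226 − 979538.65 + (979.87) = 297.446 mGal
Bouguer slab correction = 0.04193 × 2.81 × 3175.2 = 374.11 mGal
Simple Bouguer anomaly = 297.446 − (374.11) = -76.664 mGal
Complete Bouguer anomaly = -76.664 + 0.57 = -76.094 mGal

-76.1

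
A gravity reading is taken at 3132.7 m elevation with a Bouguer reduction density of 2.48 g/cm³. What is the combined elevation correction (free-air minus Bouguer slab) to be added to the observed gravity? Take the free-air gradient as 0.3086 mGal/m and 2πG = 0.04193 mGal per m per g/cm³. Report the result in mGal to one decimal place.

641.0

Combined gradient = 0.3086 − 0.04193 × 2.48 = 0.2046136 mGal/m
Combined elevation correction = 0.2046136 × 3132.7 = 641.0 mGal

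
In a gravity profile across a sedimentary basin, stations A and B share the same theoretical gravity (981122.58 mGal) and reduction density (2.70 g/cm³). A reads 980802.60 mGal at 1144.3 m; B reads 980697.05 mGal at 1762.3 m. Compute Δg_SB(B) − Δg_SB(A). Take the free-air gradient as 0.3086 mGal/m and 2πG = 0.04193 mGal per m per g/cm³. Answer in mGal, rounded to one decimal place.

Δg_SB(A) = 980802.60 − 981122.58 + 0.3086×1144.3 − 0.04193×2.70×1144.3 = -96.40 mGal
Δg_SB(B) = 980697.05 − 981122.58 + 0.3086×1762.3 − 0.04193×2.70×1762.3 = -81.20 mGal
Difference = -81.20 − (-96.40) = 15.20 mGal

15.2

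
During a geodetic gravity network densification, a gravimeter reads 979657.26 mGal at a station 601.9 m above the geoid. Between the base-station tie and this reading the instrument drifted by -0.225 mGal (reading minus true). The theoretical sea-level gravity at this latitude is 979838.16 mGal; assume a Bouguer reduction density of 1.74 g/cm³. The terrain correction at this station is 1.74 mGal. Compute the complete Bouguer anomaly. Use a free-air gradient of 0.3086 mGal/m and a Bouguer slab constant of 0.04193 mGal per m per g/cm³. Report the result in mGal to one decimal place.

-37.1

Drift-corrected reading = 979657.26 − (-0.225) = 979657.485 mGal
Free-air correction = 0.3086 × 601.9 = 185.75 mGal
Free-air anomaly = 979657.485 − 979838.16 + (185.75) = 5.075 mGal
Bouguer slab correction = 0.04193 × 1.74 × 601.9 = 43.91 mGal
Simple Bouguer anomaly = 5.075 − (43.91) = -38.835 mGal
Complete Bouguer anomaly = -38.835 + 1.74 = -37.095 mGal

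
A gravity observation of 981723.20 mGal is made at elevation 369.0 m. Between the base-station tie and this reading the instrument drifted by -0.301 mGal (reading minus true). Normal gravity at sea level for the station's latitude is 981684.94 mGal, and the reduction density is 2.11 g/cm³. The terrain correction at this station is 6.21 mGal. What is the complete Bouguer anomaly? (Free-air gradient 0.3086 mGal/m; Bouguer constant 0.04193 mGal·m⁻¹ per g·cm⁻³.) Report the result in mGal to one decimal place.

Drift-corrected reading = 981723.20 − (-0.301) = 981723.501 mGal
Free-air correction = 0.3086 × 369.0 = 113.87 mGal
Free-air anomaly = 981723.501 − 981684.94 + (113.87) = 152.431 mGal
Bouguer slab correction = 0.04193 × 2.11 × 369.0 = 32.65 mGal
Simple Bouguer anomaly = 152.431 − (32.65) = 119.781 mGal
Complete Bouguer anomaly = 119.781 + 6.21 = 125.991 mGal

126.0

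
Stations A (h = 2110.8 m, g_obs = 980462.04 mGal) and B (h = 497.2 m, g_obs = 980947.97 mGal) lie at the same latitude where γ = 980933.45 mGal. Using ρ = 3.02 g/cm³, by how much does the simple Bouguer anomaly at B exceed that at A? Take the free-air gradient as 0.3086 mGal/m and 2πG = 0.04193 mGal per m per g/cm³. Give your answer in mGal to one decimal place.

Δg_SB(A) = 980462.04 − 980933.45 + 0.3086×2110.8 − 0.04193×3.02×2110.8 = -87.30 mGal
Δg_SB(B) = 980947.97 − 980933.45 + 0.3086×497.2 − 0.04193×3.02×497.2 = 105.00 mGal
Difference = 105.00 − (-87.30) = 192.30 mGal

192.3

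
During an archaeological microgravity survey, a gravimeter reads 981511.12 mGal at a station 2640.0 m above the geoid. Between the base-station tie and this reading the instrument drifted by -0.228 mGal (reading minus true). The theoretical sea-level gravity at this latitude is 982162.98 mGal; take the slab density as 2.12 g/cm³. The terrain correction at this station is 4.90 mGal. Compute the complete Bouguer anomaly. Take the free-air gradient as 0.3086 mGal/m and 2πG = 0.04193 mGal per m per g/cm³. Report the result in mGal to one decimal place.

Drift-corrected reading = 981511.12 − (-0.228) = 981511.348 mGal
Free-air correction = 0.3086 × 2640.0 = 814.70 mGal
Free-air anomaly = 981511.348 − 982162.98 + (814.70) = 163.068 mGal
Bouguer slab correction = 0.04193 × 2.12 × 2640.0 = 234.67 mGal
Simple Bouguer anomaly = 163.068 − (234.67) = -71.602 mGal
Complete Bouguer anomaly = -71.602 + 4.90 = -66.702 mGal

-66.7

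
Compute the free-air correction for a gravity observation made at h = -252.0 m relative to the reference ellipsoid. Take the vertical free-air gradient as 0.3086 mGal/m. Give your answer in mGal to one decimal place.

-77.8

Free-air correction = 0.3086 × -252.0 = -77.8 mGal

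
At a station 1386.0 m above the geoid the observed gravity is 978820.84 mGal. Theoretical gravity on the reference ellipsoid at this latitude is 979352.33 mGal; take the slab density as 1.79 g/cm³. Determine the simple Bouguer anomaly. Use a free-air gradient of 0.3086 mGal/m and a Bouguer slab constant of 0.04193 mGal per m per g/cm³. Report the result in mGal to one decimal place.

Free-air correction = 0.3086 × 1386.0 = 427.72 mGal
Free-air anomaly = 978820.84 − 979352.33 + (427.72) = -103.77 mGal
Bouguer slab correction = 0.04193 × 1.79 × 1386.0 = 104.03 mGal
Simple Bouguer anomaly = -103.77 − (104.03) = -207.80 mGal

-207.8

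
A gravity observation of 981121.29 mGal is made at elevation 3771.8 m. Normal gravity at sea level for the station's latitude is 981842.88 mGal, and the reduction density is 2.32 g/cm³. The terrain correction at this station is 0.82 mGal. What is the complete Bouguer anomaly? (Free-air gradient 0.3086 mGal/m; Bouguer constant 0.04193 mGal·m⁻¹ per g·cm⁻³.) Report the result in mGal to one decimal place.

76.3

Free-air correction = 0.3086 × 3771.8 = 1163.98 mGal
Free-air anomaly = 981121.29 − 981842.88 + (1163.98) = 442.39 mGal
Bouguer slab correction = 0.04193 × 2.32 × 3771.8 = 366.91 mGal
Simple Bouguer anomaly = 442.39 − (366.91) = 75.48 mGal
Complete Bouguer anomaly = 75.48 + 0.82 = 76.30 mGal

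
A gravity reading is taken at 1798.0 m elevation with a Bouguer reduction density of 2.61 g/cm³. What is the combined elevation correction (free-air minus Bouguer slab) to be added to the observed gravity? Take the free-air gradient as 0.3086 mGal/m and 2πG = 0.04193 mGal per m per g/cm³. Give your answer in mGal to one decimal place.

Combined gradient = 0.3086 − 0.04193 × 2.61 = 0.1991627 mGal/m
Combined elevation correction = 0.1991627 × 1798.0 = 358.1 mGal

358.1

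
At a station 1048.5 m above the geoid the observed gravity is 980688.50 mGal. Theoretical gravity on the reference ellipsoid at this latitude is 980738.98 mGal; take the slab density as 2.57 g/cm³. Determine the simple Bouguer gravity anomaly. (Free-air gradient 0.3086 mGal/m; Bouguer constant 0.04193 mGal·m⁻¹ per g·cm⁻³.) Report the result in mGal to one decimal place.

Free-air correction = 0.3086 × 1048.5 = 323.57 mGal
Free-air anomaly = 980688.50 − 980738.98 + (323.57) = 273.09 mGal
Bouguer slab correction = 0.04193 × 2.57 × 1048.5 = 112.99 mGal
Simple Bouguer anomaly = 273.09 − (112.99) = 160.10 mGal

160.1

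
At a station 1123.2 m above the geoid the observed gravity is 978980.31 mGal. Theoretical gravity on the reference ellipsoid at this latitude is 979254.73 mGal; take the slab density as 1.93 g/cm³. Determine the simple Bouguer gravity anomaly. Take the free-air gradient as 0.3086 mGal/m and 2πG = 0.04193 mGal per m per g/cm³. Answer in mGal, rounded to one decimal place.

Free-air correction = 0.3086 × 1123.2 = 346.62 mGal
Free-air anomaly = 978980.31 − 979254.73 + (346.62) = 72.20 mGal
Bouguer slab correction = 0.04193 × 1.93 × 1123.2 = 90.89 mGal
Simple Bouguer anomaly = 72.20 − (90.89) = -18.69 mGal

-18.7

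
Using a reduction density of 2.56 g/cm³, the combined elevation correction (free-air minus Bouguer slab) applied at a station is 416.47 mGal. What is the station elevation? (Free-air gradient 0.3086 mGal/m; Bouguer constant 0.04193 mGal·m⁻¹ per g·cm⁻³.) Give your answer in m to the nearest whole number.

Combined gradient = 0.3086 − 0.04193 × 2.56 = 0.2012592 mGal/m
h = 416.47 / 0.2012592 = 2069.32 m

2069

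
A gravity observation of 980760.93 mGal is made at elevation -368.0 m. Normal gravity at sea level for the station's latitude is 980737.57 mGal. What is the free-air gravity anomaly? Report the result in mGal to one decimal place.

-90.2

Free-air correction = 0.3086 × -368.0 = -113.56 mGal
Free-air anomaly = 980760.93 − 980737.57 + (-113.56) = -90.20 mGal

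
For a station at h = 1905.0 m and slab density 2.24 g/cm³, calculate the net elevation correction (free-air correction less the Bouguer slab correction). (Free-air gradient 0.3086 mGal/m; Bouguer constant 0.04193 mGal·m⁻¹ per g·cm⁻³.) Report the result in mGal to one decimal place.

409.0

Combined gradient = 0.3086 − 0.04193 × 2.24 = 0.2146768 mGal/m
Combined elevation correction = 0.2146768 × 1905.0 = 409.0 mGal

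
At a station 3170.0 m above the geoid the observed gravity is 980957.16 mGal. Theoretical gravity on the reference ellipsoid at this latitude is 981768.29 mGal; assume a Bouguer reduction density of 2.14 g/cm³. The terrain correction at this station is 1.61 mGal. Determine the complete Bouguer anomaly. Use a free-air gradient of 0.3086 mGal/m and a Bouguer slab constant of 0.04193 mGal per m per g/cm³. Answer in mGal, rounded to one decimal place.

Free-air correction = 0.3086 × 3170.0 = 978.26 mGal
Free-air anomaly = 980957.16 − 981768.29 + (978.26) = 167.13 mGal
Bouguer slab correction = 0.04193 × 2.14 × 3170.0 = 284.44 mGal
Simple Bouguer anomaly = 167.13 − (284.44) = -117.31 mGal
Complete Bouguer anomaly = -117.31 + 1.61 = -115.70 mGal

-115.7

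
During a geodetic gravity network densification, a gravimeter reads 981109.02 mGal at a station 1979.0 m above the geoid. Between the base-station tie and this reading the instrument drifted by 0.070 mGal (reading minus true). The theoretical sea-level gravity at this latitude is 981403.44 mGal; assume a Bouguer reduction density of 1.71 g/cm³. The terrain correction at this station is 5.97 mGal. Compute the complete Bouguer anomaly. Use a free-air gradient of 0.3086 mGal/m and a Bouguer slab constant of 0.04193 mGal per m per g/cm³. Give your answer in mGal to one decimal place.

180.3

Drift-corrected reading = 981109.02 − (0.070) = 981108.950 mGal
Free-air correction = 0.3086 × 1979.0 = 610.72 mGal
Free-air anomaly = 981108.950 − 981403.44 + (610.72) = 316.230 mGal
Bouguer slab correction = 0.04193 × 1.71 × 1979.0 = 141.89 mGal
Simple Bouguer anomaly = 316.230 − (141.89) = 174.340 mGal
Complete Bouguer anomaly = 174.340 + 5.97 = 180.310 mGal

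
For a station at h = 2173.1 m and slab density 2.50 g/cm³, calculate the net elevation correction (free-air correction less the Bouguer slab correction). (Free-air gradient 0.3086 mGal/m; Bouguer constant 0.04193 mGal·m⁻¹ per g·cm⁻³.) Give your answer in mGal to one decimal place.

442.8

Combined gradient = 0.3086 − 0.04193 × 2.50 = 0.2037750 mGal/m
Combined elevation correction = 0.2037750 × 2173.1 = 442.8 mGal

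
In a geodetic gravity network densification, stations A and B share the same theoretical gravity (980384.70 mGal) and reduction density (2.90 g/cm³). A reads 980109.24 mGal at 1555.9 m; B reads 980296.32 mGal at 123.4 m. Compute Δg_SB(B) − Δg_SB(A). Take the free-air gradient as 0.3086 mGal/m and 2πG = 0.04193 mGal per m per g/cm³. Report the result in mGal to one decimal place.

-80.8

Δg_SB(A) = 980109.24 − 980384.70 + 0.3086×1555.9 − 0.04193×2.90×1555.9 = 15.50 mGal
Δg_SB(B) = 980296.32 − 980384.70 + 0.3086×123.4 − 0.04193×2.90×123.4 = -65.30 mGal
Difference = -65.30 − (15.50) = -80.80 mGal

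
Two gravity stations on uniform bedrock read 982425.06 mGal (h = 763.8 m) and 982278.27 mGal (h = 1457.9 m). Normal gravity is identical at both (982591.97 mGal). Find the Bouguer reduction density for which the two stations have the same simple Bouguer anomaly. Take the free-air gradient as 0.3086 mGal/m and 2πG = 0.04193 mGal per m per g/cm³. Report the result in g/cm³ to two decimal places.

Δg_obs = 982278.27 − 982425.06 = -146.79 mGal over Δh = 1457.9 − 763.8 = 694.1 m
Equal Bouguer anomalies ⇒ Δg_obs + (0.3086 − 0.04193ρ)·Δh = 0
0.3086 − 0.04193ρ = −Δg_obs/Δh = 0.21148
ρ = (0.3086 − 0.21148) / 0.04193 = 2.32 g/cm³

2.32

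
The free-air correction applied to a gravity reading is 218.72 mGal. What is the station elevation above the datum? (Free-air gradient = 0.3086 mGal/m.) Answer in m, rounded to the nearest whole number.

709

h = 218.72 / 0.3086 = 708.75 m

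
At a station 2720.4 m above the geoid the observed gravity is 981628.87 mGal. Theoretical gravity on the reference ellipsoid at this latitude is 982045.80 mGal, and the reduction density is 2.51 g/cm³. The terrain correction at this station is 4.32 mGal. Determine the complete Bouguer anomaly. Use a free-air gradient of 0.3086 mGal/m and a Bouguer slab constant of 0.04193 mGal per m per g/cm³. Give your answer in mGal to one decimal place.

Free-air correction = 0.3086 × 2720.4 = 839.52 mGal
Free-air anomaly = 981628.87 − 982045.80 + (839.52) = 422.59 mGal
Bouguer slab correction = 0.04193 × 2.51 × 2720.4 = 286.31 mGal
Simple Bouguer anomaly = 422.59 − (286.31) = 136.28 mGal
Complete Bouguer anomaly = 136.28 + 4.32 = 140.60 mGal

140.6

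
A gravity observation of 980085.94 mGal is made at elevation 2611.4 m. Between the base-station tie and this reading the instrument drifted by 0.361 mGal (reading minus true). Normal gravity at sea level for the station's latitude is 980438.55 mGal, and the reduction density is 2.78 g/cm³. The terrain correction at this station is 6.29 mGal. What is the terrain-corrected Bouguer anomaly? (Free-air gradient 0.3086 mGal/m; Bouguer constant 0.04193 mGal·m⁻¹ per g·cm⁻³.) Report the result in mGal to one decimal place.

154.8

Drift-corrected reading = 980085.94 − (0.361) = 980085.579 mGal
Free-air correction = 0.3086 × 2611.4 = 805.88 mGal
Free-air anomaly = 980085.579 − 980438.55 + (805.88) = 452.909 mGal
Bouguer slab correction = 0.04193 × 2.78 × 2611.4 = 304.40 mGal
Simple Bouguer anomaly = 452.909 − (304.40) = 148.509 mGal
Complete Bouguer anomaly = 148.509 + 6.29 = 154.799 mGal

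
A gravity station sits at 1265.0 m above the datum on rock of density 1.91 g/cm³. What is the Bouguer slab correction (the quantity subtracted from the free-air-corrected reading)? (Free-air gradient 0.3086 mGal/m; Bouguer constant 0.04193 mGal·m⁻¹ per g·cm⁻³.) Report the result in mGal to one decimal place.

101.3

Bouguer slab correction = 0.04193 × 1.91 × 1265.0 = 101.3 mGal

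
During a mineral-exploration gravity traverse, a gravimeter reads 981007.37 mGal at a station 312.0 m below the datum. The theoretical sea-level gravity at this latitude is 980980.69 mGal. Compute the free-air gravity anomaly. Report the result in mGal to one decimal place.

Free-air correction = 0.3086 × -312.0 = -96.28 mGal
Free-air anomaly = 981007.37 − 980980.69 + (-96.28) = -69.60 mGal

-69.6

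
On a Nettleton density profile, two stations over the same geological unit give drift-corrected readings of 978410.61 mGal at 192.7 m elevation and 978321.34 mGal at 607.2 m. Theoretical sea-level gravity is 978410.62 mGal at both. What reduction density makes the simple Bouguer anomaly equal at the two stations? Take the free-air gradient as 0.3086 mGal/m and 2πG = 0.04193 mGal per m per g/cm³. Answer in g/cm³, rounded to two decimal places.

Δg_obs = 978321.34 − 978410.61 = -89.27 mGal over Δh = 607.2 − 192.7 = 414.5 m
Equal Bouguer anomalies ⇒ Δg_obs + (0.3086 − 0.04193ρ)·Δh = 0
0.3086 − 0.04193ρ = −Δg_obs/Δh = 0.21537
ρ = (0.3086 − 0.21537) / 0.04193 = 2.22 g/cm³

2.22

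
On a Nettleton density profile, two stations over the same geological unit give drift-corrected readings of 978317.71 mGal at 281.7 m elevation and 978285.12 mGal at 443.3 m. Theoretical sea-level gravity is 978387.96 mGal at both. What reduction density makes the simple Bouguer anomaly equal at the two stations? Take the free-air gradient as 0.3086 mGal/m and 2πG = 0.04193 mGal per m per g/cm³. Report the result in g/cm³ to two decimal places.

2.55

Δg_obs = 978285.12 − 978317.71 = -32.59 mGal over Δh = 443.3 − 281.7 = 161.6 m
Equal Bouguer anomalies ⇒ Δg_obs + (0.3086 − 0.04193ρ)·Δh = 0
0.3086 − 0.04193ρ = −Δg_obs/Δh = 0.20167
ρ = (0.3086 − 0.20167) / 0.04193 = 2.55 g/cm³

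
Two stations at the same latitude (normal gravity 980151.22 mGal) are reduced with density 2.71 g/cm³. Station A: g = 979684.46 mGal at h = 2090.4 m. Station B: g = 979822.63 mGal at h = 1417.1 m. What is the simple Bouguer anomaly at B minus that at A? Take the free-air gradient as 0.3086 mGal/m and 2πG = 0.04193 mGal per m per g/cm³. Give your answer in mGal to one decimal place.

6.9

Δg_SB(A) = 979684.46 − 980151.22 + 0.3086×2090.4 − 0.04193×2.71×2090.4 = -59.20 mGal
Δg_SB(B) = 979822.63 − 980151.22 + 0.3086×1417.1 − 0.04193×2.71×1417.1 = -52.30 mGal
Difference = -52.30 − (-59.20) = 6.90 mGal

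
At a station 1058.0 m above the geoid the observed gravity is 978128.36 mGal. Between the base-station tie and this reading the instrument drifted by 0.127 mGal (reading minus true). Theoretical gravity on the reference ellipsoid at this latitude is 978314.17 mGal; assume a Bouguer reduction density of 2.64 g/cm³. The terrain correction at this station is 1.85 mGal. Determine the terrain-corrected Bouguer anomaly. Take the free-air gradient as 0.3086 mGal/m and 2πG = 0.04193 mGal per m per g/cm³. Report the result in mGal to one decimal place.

Drift-corrected reading = 978128.36 − (0.127) = 978128.233 mGal
Free-air correction = 0.3086 × 1058.0 = 326.50 mGal
Free-air anomaly = 978128.233 − 978314.17 + (326.50) = 140.563 mGal
Bouguer slab correction = 0.04193 × 2.64 × 1058.0 = 117.12 mGal
Simple Bouguer anomaly = 140.563 − (117.12) = 23.443 mGal
Complete Bouguer anomaly = 23.443 + 1.85 = 25.293 mGal

25.3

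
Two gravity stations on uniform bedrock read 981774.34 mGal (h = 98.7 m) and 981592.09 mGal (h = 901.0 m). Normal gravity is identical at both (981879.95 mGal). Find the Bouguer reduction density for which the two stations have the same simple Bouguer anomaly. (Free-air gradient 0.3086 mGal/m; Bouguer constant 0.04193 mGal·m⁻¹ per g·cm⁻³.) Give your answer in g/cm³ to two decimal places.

Δg_obs = 981592.09 − 981774.34 = -182.25 mGal over Δh = 901.0 − 98.7 = 802.3 m
Equal Bouguer anomalies ⇒ Δg_obs + (0.3086 − 0.04193ρ)·Δh = 0
0.3086 − 0.04193ρ = −Δg_obs/Δh = 0.22716
ρ = (0.3086 − 0.22716) / 0.04193 = 1.94 g/cm³

1.94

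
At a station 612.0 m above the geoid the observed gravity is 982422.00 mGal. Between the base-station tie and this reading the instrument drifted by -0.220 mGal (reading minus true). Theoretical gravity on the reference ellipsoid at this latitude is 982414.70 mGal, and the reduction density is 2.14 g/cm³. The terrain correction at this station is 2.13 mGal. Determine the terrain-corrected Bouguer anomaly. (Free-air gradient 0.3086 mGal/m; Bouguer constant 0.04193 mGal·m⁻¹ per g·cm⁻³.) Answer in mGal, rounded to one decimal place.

Drift-corrected reading = 982422.00 − (-0.220) = 982422.220 mGal
Free-air correction = 0.3086 × 612.0 = 188.86 mGal
Free-air anomaly = 982422.220 − 982414.70 + (188.86) = 196.380 mGal
Bouguer slab correction = 0.04193 × 2.14 × 612.0 = 54.91 mGal
Simple Bouguer anomaly = 196.380 − (54.91) = 141.470 mGal
Complete Bouguer anomaly = 141.470 + 2.13 = 143.600 mGal

143.6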